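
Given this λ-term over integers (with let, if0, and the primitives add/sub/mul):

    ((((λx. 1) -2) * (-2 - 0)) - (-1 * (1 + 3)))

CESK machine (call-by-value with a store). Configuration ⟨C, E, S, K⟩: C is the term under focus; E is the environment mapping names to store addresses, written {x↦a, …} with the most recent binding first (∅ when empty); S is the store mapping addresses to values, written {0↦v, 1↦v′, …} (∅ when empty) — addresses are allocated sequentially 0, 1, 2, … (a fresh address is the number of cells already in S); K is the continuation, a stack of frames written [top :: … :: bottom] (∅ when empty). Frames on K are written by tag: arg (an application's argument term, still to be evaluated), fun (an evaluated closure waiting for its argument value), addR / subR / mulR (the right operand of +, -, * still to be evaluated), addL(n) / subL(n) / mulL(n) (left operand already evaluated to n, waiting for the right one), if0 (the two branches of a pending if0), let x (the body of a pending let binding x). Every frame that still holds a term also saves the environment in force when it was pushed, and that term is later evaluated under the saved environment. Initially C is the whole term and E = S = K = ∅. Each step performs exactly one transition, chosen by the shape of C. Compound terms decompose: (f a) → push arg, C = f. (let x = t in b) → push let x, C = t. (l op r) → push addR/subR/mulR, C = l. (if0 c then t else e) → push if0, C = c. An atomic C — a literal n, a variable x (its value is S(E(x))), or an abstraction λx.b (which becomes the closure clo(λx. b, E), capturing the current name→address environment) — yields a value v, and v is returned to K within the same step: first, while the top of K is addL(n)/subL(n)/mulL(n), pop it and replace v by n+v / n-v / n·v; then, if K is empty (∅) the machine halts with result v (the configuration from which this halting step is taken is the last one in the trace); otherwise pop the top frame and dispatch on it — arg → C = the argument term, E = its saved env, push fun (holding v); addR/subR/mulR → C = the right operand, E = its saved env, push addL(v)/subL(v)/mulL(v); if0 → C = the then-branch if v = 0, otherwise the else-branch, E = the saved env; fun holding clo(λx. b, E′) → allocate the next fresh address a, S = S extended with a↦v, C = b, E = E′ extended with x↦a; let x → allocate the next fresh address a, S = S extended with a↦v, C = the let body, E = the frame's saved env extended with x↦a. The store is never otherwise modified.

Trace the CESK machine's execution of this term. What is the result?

0. <C=((((λx. 1) -2) * (-2 - 0)) - (-1 * (1 + 3))), E=∅, S=∅, K=∅>
1. <C=(((λx. 1) -2) * (-2 - 0)), E=∅, S=∅, K=[subR]>
2. <C=((λx. 1) -2), E=∅, S=∅, K=[mulR :: subR]>
3. <C=(λx. 1), E=∅, S=∅, K=[arg :: mulR :: subR]>
4. <C=-2, E=∅, S=∅, K=[fun :: mulR :: subR]>
5. <C=1, E={x↦0}, S={0↦-2}, K=[mulR :: subR]>
6. <C=(-2 - 0), E=∅, S={0↦-2}, K=[mulL(1) :: subR]>
7. <C=-2, E=∅, S={0↦-2}, K=[subR :: mulL(1) :: subR]>
8. <C=0, E=∅, S={0↦-2}, K=[subL(-2) :: mulL(1) :: subR]>
9. <C=(-1 * (1 + 3)), E=∅, S={0↦-2}, K=[subL(-2)]>
10. <C=-1, E=∅, S={0↦-2}, K=[mulR :: subL(-2)]>
11. <C=(1 + 3), E=∅, S={0↦-2}, K=[mulL(-1) :: subL(-2)]>
12. <C=1, E=∅, S={0↦-2}, K=[addR :: mulL(-1) :: subL(-2)]>
13. <C=3, E=∅, S={0↦-2}, K=[addL(1) :: mulL(-1) :: subL(-2)]>
→ final value 2

Answer: 2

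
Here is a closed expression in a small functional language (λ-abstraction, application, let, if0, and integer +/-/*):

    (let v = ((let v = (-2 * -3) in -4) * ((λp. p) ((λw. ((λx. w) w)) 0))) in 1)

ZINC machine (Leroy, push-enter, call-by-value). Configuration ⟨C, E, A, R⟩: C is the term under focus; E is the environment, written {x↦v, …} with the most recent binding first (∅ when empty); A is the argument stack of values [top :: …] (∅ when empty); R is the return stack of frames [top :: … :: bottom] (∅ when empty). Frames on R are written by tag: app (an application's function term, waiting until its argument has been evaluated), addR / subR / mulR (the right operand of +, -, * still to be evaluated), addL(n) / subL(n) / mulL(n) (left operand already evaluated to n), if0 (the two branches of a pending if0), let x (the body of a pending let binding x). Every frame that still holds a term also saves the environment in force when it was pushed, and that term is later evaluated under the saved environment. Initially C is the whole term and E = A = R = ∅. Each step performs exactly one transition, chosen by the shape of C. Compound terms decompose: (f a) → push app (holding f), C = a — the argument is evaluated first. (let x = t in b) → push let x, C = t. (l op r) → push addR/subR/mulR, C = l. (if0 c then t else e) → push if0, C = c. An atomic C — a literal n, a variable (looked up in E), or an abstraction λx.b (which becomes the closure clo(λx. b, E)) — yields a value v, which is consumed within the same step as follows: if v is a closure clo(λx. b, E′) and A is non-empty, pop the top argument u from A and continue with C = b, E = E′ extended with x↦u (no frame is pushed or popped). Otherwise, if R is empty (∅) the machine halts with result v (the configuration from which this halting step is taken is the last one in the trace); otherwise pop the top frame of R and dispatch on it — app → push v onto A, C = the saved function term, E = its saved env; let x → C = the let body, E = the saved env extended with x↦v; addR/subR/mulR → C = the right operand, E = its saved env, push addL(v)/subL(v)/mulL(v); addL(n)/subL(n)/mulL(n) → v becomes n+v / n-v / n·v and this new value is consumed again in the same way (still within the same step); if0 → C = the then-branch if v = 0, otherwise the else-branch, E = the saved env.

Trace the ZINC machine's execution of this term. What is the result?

Answer: 1

Derivation:
t=0: ⟨C=(let v = ((let v = (-2 * -3) in -4) * ((λp. p) ((λw. ((λx. w) w)) 0))) in 1); E=∅; A=∅; R=∅⟩
t=1: ⟨C=((let v = (-2 * -3) in -4) * ((λp. p) ((λw. ((λx. w) w)) 0))); E=∅; A=∅; R=[let v]⟩
t=2: ⟨C=(let v = (-2 * -3) in -4); E=∅; A=∅; R=[mulR :: let v]⟩
t=3: ⟨C=(-2 * -3); E=∅; A=∅; R=[let v :: mulR :: let v]⟩
t=4: ⟨C=-2; E=∅; A=∅; R=[mulR :: let v :: mulR :: let v]⟩
t=5: ⟨C=-3; E=∅; A=∅; R=[mulL(-2) :: let v :: mulR :: let v]⟩
t=6: ⟨C=-4; E={v↦6}; A=∅; R=[mulR :: let v]⟩
t=7: ⟨C=((λp. p) ((λw. ((λx. w) w)) 0)); E=∅; A=∅; R=[mulL(-4) :: let v]⟩
t=8: ⟨C=((λw. ((λx. w) w)) 0); E=∅; A=∅; R=[app :: mulL(-4) :: let v]⟩
t=9: ⟨C=0; E=∅; A=∅; R=[app :: app :: mulL(-4) :: let v]⟩
t=10: ⟨C=(λw. ((λx. w) w)); E=∅; A=[0]; R=[app :: mulL(-4) :: let v]⟩
t=11: ⟨C=((λx. w) w); E={w↦0}; A=∅; R=[app :: mulL(-4) :: let v]⟩
t=12: ⟨C=w; E={w↦0}; A=∅; R=[app :: app :: mulL(-4) :: let v]⟩
t=13: ⟨C=(λx. w); E={w↦0}; A=[0]; R=[app :: mulL(-4) :: let v]⟩
t=14: ⟨C=w; E={x↦0, w↦0}; A=∅; R=[app :: mulL(-4) :: let v]⟩
t=15: ⟨C=(λp. p); E=∅; A=[0]; R=[mulL(-4) :: let v]⟩
t=16: ⟨C=p; E={p↦0}; A=∅; R=[mulL(-4) :: let v]⟩
t=17: ⟨C=1; E={v↦0}; A=∅; R=∅⟩
→ final value 1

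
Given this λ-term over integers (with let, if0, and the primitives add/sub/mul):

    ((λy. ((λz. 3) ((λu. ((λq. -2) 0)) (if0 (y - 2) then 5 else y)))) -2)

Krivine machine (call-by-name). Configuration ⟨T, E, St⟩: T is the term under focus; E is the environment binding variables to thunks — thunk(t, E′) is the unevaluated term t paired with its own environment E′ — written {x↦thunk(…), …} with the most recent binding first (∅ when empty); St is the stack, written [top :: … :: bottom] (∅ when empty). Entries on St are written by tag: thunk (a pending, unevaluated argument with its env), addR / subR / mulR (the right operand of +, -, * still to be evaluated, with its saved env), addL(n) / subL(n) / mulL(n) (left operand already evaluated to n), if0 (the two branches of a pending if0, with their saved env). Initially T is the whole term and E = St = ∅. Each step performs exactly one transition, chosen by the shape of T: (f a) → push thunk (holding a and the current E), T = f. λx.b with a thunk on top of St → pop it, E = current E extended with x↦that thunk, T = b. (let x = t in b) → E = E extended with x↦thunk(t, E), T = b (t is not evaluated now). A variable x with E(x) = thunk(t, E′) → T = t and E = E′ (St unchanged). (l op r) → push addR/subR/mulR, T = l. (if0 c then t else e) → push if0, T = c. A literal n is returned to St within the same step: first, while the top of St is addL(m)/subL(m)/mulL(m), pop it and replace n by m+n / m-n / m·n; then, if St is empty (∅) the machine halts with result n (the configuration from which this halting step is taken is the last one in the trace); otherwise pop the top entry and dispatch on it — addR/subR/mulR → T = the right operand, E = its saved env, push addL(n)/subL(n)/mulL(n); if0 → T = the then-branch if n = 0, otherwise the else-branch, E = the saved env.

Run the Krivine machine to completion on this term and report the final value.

[0] <T=((λy. ((λz. 3) ((λu. ((λq. -2) 0)) (if0 (y - 2) then 5 else y)))) -2), E=∅, St=∅>
[1] <T=(λy. ((λz. 3) ((λu. ((λq. -2) 0)) (if0 (y - 2) then 5 else y)))), E=∅, St=[thunk]>
[2] <T=((λz. 3) ((λu. ((λq. -2) 0)) (if0 (y - 2) then 5 else y))), E={y↦thunk(-2, ∅)}, St=∅>
[3] <T=(λz. 3), E={y↦thunk(-2, ∅)}, St=[thunk]>
[4] <T=3, E={z↦thunk(((λu. ((λq. -2) 0)) (if0 (y - 2) then 5 else y)), {y↦thunk(-2, ∅)}), y↦thunk(-2, ∅)}, St=∅>
→ final value 3

Answer: 3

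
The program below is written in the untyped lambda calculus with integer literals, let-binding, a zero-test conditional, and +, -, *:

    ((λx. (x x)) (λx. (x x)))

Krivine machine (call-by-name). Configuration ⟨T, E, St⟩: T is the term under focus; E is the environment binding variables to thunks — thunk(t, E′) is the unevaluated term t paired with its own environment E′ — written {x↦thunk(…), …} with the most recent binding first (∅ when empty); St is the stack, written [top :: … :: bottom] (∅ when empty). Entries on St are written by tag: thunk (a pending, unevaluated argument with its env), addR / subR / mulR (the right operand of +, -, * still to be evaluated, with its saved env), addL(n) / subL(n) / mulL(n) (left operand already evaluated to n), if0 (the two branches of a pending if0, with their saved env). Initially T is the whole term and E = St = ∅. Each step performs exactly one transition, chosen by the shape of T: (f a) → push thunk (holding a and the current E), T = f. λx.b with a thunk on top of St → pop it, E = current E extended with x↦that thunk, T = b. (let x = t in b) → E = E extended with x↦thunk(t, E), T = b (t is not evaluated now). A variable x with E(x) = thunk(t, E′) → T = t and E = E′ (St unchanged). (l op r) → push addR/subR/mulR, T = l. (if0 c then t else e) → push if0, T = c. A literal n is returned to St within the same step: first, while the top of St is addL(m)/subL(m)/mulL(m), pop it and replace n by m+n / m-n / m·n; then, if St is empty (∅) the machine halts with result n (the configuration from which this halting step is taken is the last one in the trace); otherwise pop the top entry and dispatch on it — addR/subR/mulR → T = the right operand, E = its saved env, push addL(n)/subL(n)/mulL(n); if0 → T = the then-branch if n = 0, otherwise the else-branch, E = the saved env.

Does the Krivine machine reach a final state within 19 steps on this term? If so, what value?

Answer: DIVERGES (no final state within 19 steps)

Derivation:
step 0: ⟨T=((λx. (x x)) (λx. (x x))); E=∅; St=∅⟩
step 1: ⟨T=(λx. (x x)); E=∅; St=[thunk]⟩
step 2: ⟨T=(x x); E={x↦thunk((λx. (x x)), ∅)}; St=∅⟩
step 3: ⟨T=x; E={x↦thunk((λx. (x x)), ∅)}; St=[thunk]⟩
step 4: ⟨T=(λx. (x x)); E=∅; St=[thunk]⟩
step 5: ⟨T=(x x); E={x↦thunk(x, {x↦thunk((λx. (x x)), ∅)})}; St=∅⟩
step 6: ⟨T=x; E={x↦thunk(x, {x↦thunk((λx. (x x)), ∅)})}; St=[thunk]⟩
step 7: ⟨T=x; E={x↦thunk((λx. (x x)), ∅)}; St=[thunk]⟩
step 8: ⟨T=(λx. (x x)); E=∅; St=[thunk]⟩
step 9: ⟨T=(x x); E={x↦thunk(x, {x↦thunk(x, {x↦thunk((λx. (x x)), ∅)})})}; St=∅⟩
step 10: ⟨T=x; E={x↦thunk(x, {x↦thunk(x, {x↦thunk((λx. (x x)), ∅)})})}; St=[thunk]⟩
step 11: ⟨T=x; E={x↦thunk(x, {x↦thunk((λx. (x x)), ∅)})}; St=[thunk]⟩
step 12: ⟨T=x; E={x↦thunk((λx. (x x)), ∅)}; St=[thunk]⟩
step 13: ⟨T=(λx. (x x)); E=∅; St=[thunk]⟩
step 14: ⟨T=(x x); E={x↦thunk(x, {x↦thunk(x, {x↦thunk(x, {x↦thunk((λx. (x x)), ∅)})})})}; St=∅⟩
step 15: ⟨T=x; E={x↦thunk(x, {x↦thunk(x, {x↦thunk(x, {x↦thunk((λx. (x x)), ∅)})})})}; St=[thunk]⟩
step 16: ⟨T=x; E={x↦thunk(x, {x↦thunk(x, {x↦thunk((λx. (x x)), ∅)})})}; St=[thunk]⟩
step 17: ⟨T=x; E={x↦thunk(x, {x↦thunk((λx. (x x)), ∅)})}; St=[thunk]⟩
step 18: ⟨T=x; E={x↦thunk((λx. (x x)), ∅)}; St=[thunk]⟩
step 19: ⟨T=(λx. (x x)); E=∅; St=[thunk]⟩
→ 19 transitions taken and the configuration is still not final: no result within 19 steps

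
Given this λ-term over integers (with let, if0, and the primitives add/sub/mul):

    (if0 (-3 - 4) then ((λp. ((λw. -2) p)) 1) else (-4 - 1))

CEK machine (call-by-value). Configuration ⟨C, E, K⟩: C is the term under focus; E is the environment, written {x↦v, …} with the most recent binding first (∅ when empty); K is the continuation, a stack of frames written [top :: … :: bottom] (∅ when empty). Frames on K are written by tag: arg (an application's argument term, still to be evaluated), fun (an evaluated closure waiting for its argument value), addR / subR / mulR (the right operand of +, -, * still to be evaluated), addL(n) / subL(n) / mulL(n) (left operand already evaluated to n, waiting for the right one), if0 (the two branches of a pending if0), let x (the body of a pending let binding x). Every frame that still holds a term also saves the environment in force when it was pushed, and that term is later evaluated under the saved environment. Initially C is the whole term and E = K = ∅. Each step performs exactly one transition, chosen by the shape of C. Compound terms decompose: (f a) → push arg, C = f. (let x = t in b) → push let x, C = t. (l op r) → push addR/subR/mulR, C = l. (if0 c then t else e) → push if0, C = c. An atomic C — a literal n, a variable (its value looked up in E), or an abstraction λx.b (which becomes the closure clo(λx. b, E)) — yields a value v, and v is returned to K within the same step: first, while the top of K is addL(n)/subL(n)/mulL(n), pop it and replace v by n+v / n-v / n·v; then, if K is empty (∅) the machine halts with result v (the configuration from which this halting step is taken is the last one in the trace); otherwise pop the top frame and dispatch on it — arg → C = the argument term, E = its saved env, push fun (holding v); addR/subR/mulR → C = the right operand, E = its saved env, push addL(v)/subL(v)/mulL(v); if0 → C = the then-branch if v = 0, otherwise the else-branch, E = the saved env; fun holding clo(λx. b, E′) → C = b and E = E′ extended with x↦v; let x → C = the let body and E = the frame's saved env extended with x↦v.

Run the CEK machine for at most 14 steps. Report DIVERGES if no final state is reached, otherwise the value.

t=0: <C=(if0 (-3 - 4) then ((λp. ((λw. -2) p)) 1) else (-4 - 1)), E=∅, K=∅>
t=1: <C=(-3 - 4), E=∅, K=[if0]>
t=2: <C=-3, E=∅, K=[subR :: if0]>
t=3: <C=4, E=∅, K=[subL(-3) :: if0]>
t=4: <C=(-4 - 1), E=∅, K=∅>
t=5: <C=-4, E=∅, K=[subR]>
t=6: <C=1, E=∅, K=[subL(-4)]>
→ final value -5

Answer: -5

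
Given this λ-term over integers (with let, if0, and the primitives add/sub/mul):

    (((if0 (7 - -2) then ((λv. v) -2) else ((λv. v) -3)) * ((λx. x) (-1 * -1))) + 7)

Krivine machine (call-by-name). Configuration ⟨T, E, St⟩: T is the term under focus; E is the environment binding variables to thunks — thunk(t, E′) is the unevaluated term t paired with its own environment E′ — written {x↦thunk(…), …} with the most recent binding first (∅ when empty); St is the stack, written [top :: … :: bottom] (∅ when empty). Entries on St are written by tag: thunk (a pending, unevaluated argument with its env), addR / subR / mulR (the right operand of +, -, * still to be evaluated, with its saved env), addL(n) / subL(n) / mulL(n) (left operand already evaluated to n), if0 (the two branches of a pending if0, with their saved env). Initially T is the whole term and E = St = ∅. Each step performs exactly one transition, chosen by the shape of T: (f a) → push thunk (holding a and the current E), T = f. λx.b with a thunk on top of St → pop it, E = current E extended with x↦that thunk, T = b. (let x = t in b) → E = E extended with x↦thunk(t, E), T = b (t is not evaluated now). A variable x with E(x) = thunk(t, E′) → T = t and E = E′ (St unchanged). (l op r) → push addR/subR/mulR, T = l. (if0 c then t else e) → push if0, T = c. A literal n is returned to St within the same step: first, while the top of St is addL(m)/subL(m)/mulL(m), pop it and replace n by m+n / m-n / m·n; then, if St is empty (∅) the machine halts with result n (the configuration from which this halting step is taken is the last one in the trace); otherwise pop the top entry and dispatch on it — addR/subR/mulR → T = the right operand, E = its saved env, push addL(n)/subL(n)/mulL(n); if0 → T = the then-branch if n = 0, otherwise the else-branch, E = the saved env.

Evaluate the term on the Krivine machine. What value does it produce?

step 0: ⟨T=(((if0 (7 - -2) then ((λv. v) -2) else ((λv. v) -3)) * ((λx. x) (-1 * -1))) + 7); E=∅; St=∅⟩
step 1: ⟨T=((if0 (7 - -2) then ((λv. v) -2) else ((λv. v) -3)) * ((λx. x) (-1 * -1))); E=∅; St=[addR]⟩
step 2: ⟨T=(if0 (7 - -2) then ((λv. v) -2) else ((λv. v) -3)); E=∅; St=[mulR :: addR]⟩
step 3: ⟨T=(7 - -2); E=∅; St=[if0 :: mulR :: addR]⟩
step 4: ⟨T=7; E=∅; St=[subR :: if0 :: mulR :: addR]⟩
step 5: ⟨T=-2; E=∅; St=[subL(7) :: if0 :: mulR :: addR]⟩
step 6: ⟨T=((λv. v) -3); E=∅; St=[mulR :: addR]⟩
step 7: ⟨T=(λv. v); E=∅; St=[thunk :: mulR :: addR]⟩
step 8: ⟨T=v; E={v↦thunk(-3, ∅)}; St=[mulR :: addR]⟩
step 9: ⟨T=-3; E=∅; St=[mulR :: addR]⟩
step 10: ⟨T=((λx. x) (-1 * -1)); E=∅; St=[mulL(-3) :: addR]⟩
step 11: ⟨T=(λx. x); E=∅; St=[thunk :: mulL(-3) :: addR]⟩
step 12: ⟨T=x; E={x↦thunk((-1 * -1), ∅)}; St=[mulL(-3) :: addR]⟩
step 13: ⟨T=(-1 * -1); E=∅; St=[mulL(-3) :: addR]⟩
step 14: ⟨T=-1; E=∅; St=[mulR :: mulL(-3) :: addR]⟩
step 15: ⟨T=-1; E=∅; St=[mulL(-1) :: mulL(-3) :: addR]⟩
step 16: ⟨T=7; E=∅; St=[addL(-3)]⟩
→ final value 4

Answer: 4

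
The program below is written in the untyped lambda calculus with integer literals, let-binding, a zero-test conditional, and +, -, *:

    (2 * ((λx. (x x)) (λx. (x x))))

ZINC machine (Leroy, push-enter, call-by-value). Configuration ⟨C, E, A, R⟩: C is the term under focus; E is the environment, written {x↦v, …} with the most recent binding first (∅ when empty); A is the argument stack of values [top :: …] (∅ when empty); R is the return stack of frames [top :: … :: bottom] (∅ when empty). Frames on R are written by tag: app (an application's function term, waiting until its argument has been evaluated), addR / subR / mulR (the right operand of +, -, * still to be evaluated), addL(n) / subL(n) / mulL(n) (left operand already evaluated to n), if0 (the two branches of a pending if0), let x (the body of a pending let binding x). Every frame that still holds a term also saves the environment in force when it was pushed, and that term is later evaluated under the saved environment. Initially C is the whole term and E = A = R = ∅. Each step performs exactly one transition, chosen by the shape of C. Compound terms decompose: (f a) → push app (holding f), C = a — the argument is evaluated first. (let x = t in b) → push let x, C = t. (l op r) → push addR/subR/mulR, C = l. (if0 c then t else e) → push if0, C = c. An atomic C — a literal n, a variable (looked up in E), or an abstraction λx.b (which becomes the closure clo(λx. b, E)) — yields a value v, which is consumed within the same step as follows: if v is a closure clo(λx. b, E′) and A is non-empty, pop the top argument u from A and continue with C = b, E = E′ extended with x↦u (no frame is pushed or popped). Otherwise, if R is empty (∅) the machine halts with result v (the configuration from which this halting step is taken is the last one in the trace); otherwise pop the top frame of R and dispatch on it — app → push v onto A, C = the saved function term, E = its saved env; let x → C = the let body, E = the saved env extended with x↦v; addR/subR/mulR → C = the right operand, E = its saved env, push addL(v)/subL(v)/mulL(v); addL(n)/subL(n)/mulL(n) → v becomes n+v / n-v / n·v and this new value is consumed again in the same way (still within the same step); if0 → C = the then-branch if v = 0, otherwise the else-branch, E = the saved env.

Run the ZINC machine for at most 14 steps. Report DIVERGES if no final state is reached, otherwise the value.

t=0: <C=(2 * ((λx. (x x)) (λx. (x x)))), E=∅, A=∅, R=∅>
t=1: <C=2, E=∅, A=∅, R=[mulR]>
t=2: <C=((λx. (x x)) (λx. (x x))), E=∅, A=∅, R=[mulL(2)]>
t=3: <C=(λx. (x x)), E=∅, A=∅, R=[app :: mulL(2)]>
t=4: <C=(λx. (x x)), E=∅, A=[clo(λx. (x x), ∅)], R=[mulL(2)]>
t=5: <C=(x x), E={x↦clo(λx. (x x), ∅)}, A=∅, R=[mulL(2)]>
t=6: <C=x, E={x↦clo(λx. (x x), ∅)}, A=∅, R=[app :: mulL(2)]>
t=7: <C=x, E={x↦clo(λx. (x x), ∅)}, A=[clo(λx. (x x), ∅)], R=[mulL(2)]>
… configuration repeats with period 3 (steps 5–7 recur indefinitely) …

Answer: DIVERGES (no final state within 14 steps)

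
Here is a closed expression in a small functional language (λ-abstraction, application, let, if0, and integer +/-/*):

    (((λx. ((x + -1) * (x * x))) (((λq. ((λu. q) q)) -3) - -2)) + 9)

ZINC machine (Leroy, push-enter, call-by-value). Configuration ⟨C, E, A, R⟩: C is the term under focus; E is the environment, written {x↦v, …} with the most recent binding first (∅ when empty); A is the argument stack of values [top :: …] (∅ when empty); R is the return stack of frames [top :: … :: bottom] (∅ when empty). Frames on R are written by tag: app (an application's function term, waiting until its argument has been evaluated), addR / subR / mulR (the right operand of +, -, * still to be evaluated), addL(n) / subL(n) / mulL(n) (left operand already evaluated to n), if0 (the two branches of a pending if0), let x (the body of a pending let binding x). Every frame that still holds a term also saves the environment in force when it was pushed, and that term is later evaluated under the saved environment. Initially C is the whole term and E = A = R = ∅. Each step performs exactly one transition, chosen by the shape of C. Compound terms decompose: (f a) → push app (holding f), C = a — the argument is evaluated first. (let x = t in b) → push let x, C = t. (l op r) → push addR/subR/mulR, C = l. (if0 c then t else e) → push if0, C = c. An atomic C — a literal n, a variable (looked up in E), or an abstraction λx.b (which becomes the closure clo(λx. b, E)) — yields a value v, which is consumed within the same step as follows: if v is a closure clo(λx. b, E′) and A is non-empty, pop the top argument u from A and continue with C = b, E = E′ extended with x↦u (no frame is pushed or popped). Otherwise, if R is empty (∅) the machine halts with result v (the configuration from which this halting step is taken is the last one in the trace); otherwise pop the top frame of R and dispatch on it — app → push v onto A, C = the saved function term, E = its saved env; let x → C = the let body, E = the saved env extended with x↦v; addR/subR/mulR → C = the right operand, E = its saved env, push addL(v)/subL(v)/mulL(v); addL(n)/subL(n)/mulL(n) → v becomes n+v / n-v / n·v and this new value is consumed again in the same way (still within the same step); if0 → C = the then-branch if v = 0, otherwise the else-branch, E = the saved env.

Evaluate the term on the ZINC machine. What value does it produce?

Answer: 7

Machine steps:
[0] ⟨C=(((λx. ((x + -1) * (x * x))) (((λq. ((λu. q) q)) -3) - -2)) + 9); E=∅; A=∅; R=∅⟩
[1] ⟨C=((λx. ((x + -1) * (x * x))) (((λq. ((λu. q) q)) -3) - -2)); E=∅; A=∅; R=[addR]⟩
[2] ⟨C=(((λq. ((λu. q) q)) -3) - -2); E=∅; A=∅; R=[app :: addR]⟩
[3] ⟨C=((λq. ((λu. q) q)) -3); E=∅; A=∅; R=[subR :: app :: addR]⟩
[4] ⟨C=-3; E=∅; A=∅; R=[app :: subR :: app :: addR]⟩
[5] ⟨C=(λq. ((λu. q) q)); E=∅; A=[-3]; R=[subR :: app :: addR]⟩
[6] ⟨C=((λu. q) q); E={q↦-3}; A=∅; R=[subR :: app :: addR]⟩
[7] ⟨C=q; E={q↦-3}; A=∅; R=[app :: subR :: app :: addR]⟩
[8] ⟨C=(λu. q); E={q↦-3}; A=[-3]; R=[subR :: app :: addR]⟩
[9] ⟨C=q; E={u↦-3, q↦-3}; A=∅; R=[subR :: app :: addR]⟩
[10] ⟨C=-2; E=∅; A=∅; R=[subL(-3) :: app :: addR]⟩
[11] ⟨C=(λx. ((x + -1) * (x * x))); E=∅; A=[-1]; R=[addR]⟩
[12] ⟨C=((x + -1) * (x * x)); E={x↦-1}; A=∅; R=[addR]⟩
[13] ⟨C=(x + -1); E={x↦-1}; A=∅; R=[mulR :: addR]⟩
[14] ⟨C=x; E={x↦-1}; A=∅; R=[addR :: mulR :: addR]⟩
[15] ⟨C=-1; E={x↦-1}; A=∅; R=[addL(-1) :: mulR :: addR]⟩
[16] ⟨C=(x * x); E={x↦-1}; A=∅; R=[mulL(-2) :: addR]⟩
[17] ⟨C=x; E={x↦-1}; A=∅; R=[mulR :: mulL(-2) :: addR]⟩
[18] ⟨C=x; E={x↦-1}; A=∅; R=[mulL(-1) :: mulL(-2) :: addR]⟩
[19] ⟨C=9; E=∅; A=∅; R=[addL(-2)]⟩
→ final value 7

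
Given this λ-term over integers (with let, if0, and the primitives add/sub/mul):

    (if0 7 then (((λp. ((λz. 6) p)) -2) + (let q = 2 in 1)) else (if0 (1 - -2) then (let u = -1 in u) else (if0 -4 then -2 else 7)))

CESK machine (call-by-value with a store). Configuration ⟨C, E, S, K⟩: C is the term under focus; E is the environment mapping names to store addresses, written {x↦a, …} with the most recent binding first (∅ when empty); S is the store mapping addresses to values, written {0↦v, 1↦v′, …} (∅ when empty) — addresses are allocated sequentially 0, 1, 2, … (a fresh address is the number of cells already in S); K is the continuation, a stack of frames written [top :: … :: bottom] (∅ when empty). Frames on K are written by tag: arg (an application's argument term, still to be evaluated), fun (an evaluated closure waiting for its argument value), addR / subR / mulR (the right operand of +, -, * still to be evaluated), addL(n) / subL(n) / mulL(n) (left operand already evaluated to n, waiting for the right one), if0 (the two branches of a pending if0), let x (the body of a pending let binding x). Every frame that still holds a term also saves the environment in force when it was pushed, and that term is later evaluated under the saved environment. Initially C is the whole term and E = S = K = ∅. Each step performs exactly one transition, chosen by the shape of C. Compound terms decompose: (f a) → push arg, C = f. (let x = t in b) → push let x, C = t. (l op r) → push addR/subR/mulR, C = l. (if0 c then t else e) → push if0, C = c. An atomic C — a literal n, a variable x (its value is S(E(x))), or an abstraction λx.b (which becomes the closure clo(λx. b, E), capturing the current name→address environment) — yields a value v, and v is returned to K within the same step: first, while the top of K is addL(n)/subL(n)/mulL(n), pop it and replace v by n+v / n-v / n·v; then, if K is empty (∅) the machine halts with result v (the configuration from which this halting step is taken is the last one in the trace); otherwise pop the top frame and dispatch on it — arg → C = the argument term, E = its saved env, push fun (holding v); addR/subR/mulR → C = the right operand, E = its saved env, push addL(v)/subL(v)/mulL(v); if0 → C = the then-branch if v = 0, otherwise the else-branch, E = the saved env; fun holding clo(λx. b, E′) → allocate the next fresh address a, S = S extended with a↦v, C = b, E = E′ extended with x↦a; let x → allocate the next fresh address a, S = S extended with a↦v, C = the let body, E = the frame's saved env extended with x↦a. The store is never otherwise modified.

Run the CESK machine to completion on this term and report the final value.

step 0: <C=(if0 7 then (((λp. ((λz. 6) p)) -2) + (let q = 2 in 1)) else (if0 (1 - -2) then (let u = -1 in u) else (if0 -4 then -2 else 7))), E=∅, S=∅, K=∅>
step 1: <C=7, E=∅, S=∅, K=[if0]>
step 2: <C=(if0 (1 - -2) then (let u = -1 in u) else (if0 -4 then -2 else 7)), E=∅, S=∅, K=∅>
step 3: <C=(1 - -2), E=∅, S=∅, K=[if0]>
step 4: <C=1, E=∅, S=∅, K=[subR :: if0]>
step 5: <C=-2, E=∅, S=∅, K=[subL(1) :: if0]>
step 6: <C=(if0 -4 then -2 else 7), E=∅, S=∅, K=∅>
step 7: <C=-4, E=∅, S=∅, K=[if0]>
step 8: <C=7, E=∅, S=∅, K=∅>
→ final value 7

Answer: 7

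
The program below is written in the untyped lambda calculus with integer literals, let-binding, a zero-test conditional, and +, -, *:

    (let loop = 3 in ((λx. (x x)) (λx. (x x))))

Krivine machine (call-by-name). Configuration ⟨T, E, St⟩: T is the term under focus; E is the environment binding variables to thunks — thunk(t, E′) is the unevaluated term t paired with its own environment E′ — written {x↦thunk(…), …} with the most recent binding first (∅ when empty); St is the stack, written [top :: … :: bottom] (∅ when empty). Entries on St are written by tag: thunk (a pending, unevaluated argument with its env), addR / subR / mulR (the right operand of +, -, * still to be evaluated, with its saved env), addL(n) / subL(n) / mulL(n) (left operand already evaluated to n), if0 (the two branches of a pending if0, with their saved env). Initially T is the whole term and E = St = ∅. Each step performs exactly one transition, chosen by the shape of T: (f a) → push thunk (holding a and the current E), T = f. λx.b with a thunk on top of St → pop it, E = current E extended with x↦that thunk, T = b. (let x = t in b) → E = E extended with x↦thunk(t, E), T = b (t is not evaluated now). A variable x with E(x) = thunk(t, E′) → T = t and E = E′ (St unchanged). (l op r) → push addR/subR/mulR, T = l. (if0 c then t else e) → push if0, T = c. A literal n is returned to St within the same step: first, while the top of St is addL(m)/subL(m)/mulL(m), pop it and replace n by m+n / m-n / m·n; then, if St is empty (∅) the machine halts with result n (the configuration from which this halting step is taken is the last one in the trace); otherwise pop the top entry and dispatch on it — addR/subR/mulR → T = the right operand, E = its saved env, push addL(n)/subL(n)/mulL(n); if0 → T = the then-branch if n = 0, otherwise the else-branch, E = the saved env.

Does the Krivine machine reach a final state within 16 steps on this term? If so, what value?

Answer: DIVERGES (no final state within 16 steps)

Derivation:
0. ⟨T=(let loop = 3 in ((λx. (x x)) (λx. (x x)))); E=∅; St=∅⟩
1. ⟨T=((λx. (x x)) (λx. (x x))); E={loop↦thunk(3, ∅)}; St=∅⟩
2. ⟨T=(λx. (x x)); E={loop↦thunk(3, ∅)}; St=[thunk]⟩
3. ⟨T=(x x); E={x↦thunk((λx. (x x)), {loop↦thunk(3, ∅)}), loop↦thunk(3, ∅)}; St=∅⟩
4. ⟨T=x; E={x↦thunk((λx. (x x)), {loop↦thunk(3, ∅)}), loop↦thunk(3, ∅)}; St=[thunk]⟩
5. ⟨T=(λx. (x x)); E={loop↦thunk(3, ∅)}; St=[thunk]⟩
6. ⟨T=(x x); E={x↦thunk(x, {x↦thunk((λx. (x x)), {loop↦thunk(3, ∅)}), loop↦thunk(3, ∅)}), loop↦thunk(3, ∅)}; St=∅⟩
7. ⟨T=x; E={x↦thunk(x, {x↦thunk((λx. (x x)), {loop↦thunk(3, ∅)}), loop↦thunk(3, ∅)}), loop↦thunk(3, ∅)}; St=[thunk]⟩
8. ⟨T=x; E={x↦thunk((λx. (x x)), {loop↦thunk(3, ∅)}), loop↦thunk(3, ∅)}; St=[thunk]⟩
9. ⟨T=(λx. (x x)); E={loop↦thunk(3, ∅)}; St=[thunk]⟩
10. ⟨T=(x x); E={x↦thunk(x, {x↦thunk(x, {x↦thunk((λx. (x x)), {loop↦thunk(3, ∅)}), loop↦thunk(3, ∅)}), loop↦thunk(3, ∅)}), loop↦thunk(3, ∅)}; St=∅⟩
11. ⟨T=x; E={x↦thunk(x, {x↦thunk(x, {x↦thunk((λx. (x x)), {loop↦thunk(3, ∅)}), loop↦thunk(3, ∅)}), loop↦thunk(3, ∅)}), loop↦thunk(3, ∅)}; St=[thunk]⟩
12. ⟨T=x; E={x↦thunk(x, {x↦thunk((λx. (x x)), {loop↦thunk(3, ∅)}), loop↦thunk(3, ∅)}), loop↦thunk(3, ∅)}; St=[thunk]⟩
13. ⟨T=x; E={x↦thunk((λx. (x x)), {loop↦thunk(3, ∅)}), loop↦thunk(3, ∅)}; St=[thunk]⟩
14. ⟨T=(λx. (x x)); E={loop↦thunk(3, ∅)}; St=[thunk]⟩
15. ⟨T=(x x); E={x↦thunk(x, {x↦thunk(x, {x↦thunk(x, {x↦thunk((λx. (x x)), {loop↦thunk(3, ∅)}), loop↦thunk(3, ∅)}), loop↦thunk(3, ∅)}), loop↦thunk(3, ∅)}), loop↦thunk(3, ∅)}; St=∅⟩
16. ⟨T=x; E={x↦thunk(x, {x↦thunk(x, {x↦thunk(x, {x↦thunk((λx. (x x)), {loop↦thunk(3, ∅)}), loop↦thunk(3, ∅)}), loop↦thunk(3, ∅)}), loop↦thunk(3, ∅)}), loop↦thunk(3, ∅)}; St=[thunk]⟩
→ 16 transitions taken and the configuration is still not final: no result within 16 steps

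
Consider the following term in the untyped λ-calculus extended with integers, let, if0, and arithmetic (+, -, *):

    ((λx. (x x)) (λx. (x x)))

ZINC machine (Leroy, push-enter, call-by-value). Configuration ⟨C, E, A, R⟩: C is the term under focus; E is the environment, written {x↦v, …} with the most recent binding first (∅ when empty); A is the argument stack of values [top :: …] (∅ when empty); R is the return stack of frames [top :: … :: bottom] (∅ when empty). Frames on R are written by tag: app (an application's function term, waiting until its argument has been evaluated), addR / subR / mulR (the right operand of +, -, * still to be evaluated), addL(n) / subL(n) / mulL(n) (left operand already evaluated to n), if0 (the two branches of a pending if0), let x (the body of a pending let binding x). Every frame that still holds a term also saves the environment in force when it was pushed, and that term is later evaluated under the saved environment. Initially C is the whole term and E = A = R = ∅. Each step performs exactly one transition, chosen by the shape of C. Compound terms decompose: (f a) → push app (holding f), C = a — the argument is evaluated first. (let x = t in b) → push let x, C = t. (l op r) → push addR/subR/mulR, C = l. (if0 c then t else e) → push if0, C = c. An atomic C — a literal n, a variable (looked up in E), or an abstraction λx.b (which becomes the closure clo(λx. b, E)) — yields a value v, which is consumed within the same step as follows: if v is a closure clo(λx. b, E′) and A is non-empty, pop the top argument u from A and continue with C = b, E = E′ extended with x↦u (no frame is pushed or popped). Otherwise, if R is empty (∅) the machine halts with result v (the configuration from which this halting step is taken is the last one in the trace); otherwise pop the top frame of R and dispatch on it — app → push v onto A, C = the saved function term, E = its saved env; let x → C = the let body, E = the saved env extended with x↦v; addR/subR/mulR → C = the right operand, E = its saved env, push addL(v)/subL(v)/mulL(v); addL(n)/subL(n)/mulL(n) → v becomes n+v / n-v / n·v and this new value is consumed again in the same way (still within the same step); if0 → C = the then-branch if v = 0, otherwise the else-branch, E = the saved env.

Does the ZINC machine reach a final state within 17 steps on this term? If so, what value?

Answer: DIVERGES (no final state within 17 steps)

Execution trace:
step 0: [C=((λx. (x x)) (λx. (x x))) | E=∅ | A=∅ | R=∅]
step 1: [C=(λx. (x x)) | E=∅ | A=∅ | R=[app]]
step 2: [C=(λx. (x x)) | E=∅ | A=[clo(λx. (x x), ∅)] | R=∅]
step 3: [C=(x x) | E={x↦clo(λx. (x x), ∅)} | A=∅ | R=∅]
step 4: [C=x | E={x↦clo(λx. (x x), ∅)} | A=∅ | R=[app]]
step 5: [C=x | E={x↦clo(λx. (x x), ∅)} | A=[clo(λx. (x x), ∅)] | R=∅]
… configuration repeats with period 3 (steps 3–5 recur indefinitely) …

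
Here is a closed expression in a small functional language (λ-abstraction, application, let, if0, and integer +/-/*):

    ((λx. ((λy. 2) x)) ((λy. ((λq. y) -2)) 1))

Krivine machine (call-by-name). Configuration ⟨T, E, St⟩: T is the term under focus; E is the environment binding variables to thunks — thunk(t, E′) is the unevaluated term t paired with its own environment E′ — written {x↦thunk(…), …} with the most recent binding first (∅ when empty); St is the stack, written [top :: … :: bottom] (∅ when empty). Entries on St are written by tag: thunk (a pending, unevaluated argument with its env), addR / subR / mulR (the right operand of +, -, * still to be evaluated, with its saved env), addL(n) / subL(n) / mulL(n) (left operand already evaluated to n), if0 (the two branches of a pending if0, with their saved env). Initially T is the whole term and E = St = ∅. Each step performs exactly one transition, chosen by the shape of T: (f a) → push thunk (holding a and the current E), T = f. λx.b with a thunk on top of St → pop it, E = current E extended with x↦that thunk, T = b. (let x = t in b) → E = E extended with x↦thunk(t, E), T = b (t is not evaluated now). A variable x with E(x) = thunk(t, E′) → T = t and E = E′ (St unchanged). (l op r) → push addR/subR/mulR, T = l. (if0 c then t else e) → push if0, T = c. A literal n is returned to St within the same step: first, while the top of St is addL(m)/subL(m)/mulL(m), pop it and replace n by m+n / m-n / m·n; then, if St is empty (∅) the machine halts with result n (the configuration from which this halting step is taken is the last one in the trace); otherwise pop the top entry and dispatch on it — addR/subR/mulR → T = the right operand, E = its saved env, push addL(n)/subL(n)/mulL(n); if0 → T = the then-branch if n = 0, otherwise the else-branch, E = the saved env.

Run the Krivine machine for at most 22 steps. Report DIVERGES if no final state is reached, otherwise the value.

Answer: 2

Derivation:
[0] <T=((λx. ((λy. 2) x)) ((λy. ((λq. y) -2)) 1)), E=∅, St=∅>
[1] <T=(λx. ((λy. 2) x)), E=∅, St=[thunk]>
[2] <T=((λy. 2) x), E={x↦thunk(((λy. ((λq. y) -2)) 1), ∅)}, St=∅>
[3] <T=(λy. 2), E={x↦thunk(((λy. ((λq. y) -2)) 1), ∅)}, St=[thunk]>
[4] <T=2, E={y↦thunk(x, {x↦thunk(((λy. ((λq. y) -2)) 1), ∅)}), x↦thunk(((λy. ((λq. y) -2)) 1), ∅)}, St=∅>
→ final value 2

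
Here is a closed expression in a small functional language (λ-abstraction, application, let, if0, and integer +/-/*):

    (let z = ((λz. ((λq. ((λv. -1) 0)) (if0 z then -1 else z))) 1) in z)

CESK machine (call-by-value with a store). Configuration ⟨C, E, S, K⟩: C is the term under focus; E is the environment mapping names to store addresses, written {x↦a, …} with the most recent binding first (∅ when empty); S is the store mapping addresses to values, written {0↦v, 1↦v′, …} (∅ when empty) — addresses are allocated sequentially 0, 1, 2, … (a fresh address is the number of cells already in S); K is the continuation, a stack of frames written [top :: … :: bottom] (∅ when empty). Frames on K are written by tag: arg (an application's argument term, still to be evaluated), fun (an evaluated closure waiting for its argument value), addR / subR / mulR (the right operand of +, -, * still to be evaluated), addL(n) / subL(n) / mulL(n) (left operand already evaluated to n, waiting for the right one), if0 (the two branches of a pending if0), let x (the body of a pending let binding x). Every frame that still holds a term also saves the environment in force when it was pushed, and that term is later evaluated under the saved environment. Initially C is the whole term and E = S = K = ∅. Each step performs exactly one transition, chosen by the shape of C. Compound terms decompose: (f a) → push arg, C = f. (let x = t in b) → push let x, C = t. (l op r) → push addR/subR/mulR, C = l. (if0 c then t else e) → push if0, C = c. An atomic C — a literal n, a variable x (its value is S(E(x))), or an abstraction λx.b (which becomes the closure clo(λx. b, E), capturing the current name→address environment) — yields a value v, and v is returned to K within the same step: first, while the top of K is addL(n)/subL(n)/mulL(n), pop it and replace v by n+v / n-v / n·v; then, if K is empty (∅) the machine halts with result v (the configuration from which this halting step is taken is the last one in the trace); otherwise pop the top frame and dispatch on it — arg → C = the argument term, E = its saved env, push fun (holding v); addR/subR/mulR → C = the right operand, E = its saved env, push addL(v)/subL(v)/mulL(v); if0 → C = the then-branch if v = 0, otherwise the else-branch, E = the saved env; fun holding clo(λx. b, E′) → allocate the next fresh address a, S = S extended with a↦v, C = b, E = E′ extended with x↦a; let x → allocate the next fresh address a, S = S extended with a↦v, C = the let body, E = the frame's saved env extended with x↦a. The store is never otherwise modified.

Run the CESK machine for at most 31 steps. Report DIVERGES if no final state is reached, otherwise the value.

Answer: -1

Machine steps:
0. [C=(let z = ((λz. ((λq. ((λv. -1) 0)) (if0 z then -1 else z))) 1) in z) | E=∅ | S=∅ | K=∅]
1. [C=((λz. ((λq. ((λv. -1) 0)) (if0 z then -1 else z))) 1) | E=∅ | S=∅ | K=[let z]]
2. [C=(λz. ((λq. ((λv. -1) 0)) (if0 z then -1 else z))) | E=∅ | S=∅ | K=[arg :: let z]]
3. [C=1 | E=∅ | S=∅ | K=[fun :: let z]]
4. [C=((λq. ((λv. -1) 0)) (if0 z then -1 else z)) | E={z↦0} | S={0↦1} | K=[let z]]
5. [C=(λq. ((λv. -1) 0)) | E={z↦0} | S={0↦1} | K=[arg :: let z]]
6. [C=(if0 z then -1 else z) | E={z↦0} | S={0↦1} | K=[fun :: let z]]
7. [C=z | E={z↦0} | S={0↦1} | K=[if0 :: fun :: let z]]
8. [C=z | E={z↦0} | S={0↦1} | K=[fun :: let z]]
9. [C=((λv. -1) 0) | E={q↦1, z↦0} | S={0↦1, 1↦1} | K=[let z]]
10. [C=(λv. -1) | E={q↦1, z↦0} | S={0↦1, 1↦1} | K=[arg :: let z]]
11. [C=0 | E={q↦1, z↦0} | S={0↦1, 1↦1} | K=[fun :: let z]]
12. [C=-1 | E={v↦2, q↦1, z↦0} | S={0↦1, 1↦1, 2↦0} | K=[let z]]
13. [C=z | E={z↦3} | S={0↦1, 1↦1, 2↦0, 3↦-1} | K=∅]
→ final value -1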